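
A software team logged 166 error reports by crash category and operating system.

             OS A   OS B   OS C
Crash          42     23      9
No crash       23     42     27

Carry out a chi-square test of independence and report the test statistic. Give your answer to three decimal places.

Row totals: 74, 92. Column totals: 65, 65, 36. Grand total N = 166.
Expected counts (row total × column total / N):
  Crash, OS A: 74×65/166 = 28.9759
  Crash, OS B: 74×65/166 = 28.9759
  Crash, OS C: 74×36/166 = 16.0482
  No crash, OS A: 92×65/166 = 36.0241
  No crash, OS B: 92×65/166 = 36.0241
  No crash, OS C: 92×36/166 = 19.9518
Contributions (O − E)²/E:
  (42 − 28.9759)²/28.9759 = 5.8541
  (23 − 28.9759)²/28.9759 = 1.2325
  (9 − 16.0482)²/16.0482 = 3.0955
  (23 − 36.0241)²/36.0241 = 4.7087
  (42 − 36.0241)²/36.0241 = 0.9913
  (27 − 19.9518)²/19.9518 = 2.4899
χ² = 5.8541 + 1.2325 + 3.0955 + 4.7087 + 0.9913 + 2.4899 = 18.372

18.372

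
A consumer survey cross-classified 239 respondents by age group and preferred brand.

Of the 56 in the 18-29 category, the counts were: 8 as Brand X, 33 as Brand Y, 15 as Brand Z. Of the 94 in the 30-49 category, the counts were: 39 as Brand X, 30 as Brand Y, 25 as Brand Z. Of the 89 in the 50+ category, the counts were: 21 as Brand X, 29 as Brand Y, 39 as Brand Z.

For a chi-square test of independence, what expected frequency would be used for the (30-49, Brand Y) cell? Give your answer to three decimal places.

Row total (30-49) = 94; column total (Brand Y) = 92; grand total N = 239.
Expected count = (row total × column total) / N = 94 × 92 / 239 = 36.184.

36.184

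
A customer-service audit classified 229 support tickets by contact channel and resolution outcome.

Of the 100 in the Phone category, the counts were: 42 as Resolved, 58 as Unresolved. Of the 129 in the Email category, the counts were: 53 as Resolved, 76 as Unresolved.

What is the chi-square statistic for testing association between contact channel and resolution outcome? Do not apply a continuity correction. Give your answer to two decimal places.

Row totals: 100, 129. Column totals: 95, 134. Grand total N = 229.
Expected counts (row total × column total / N):
  Phone, Resolved: 100×95/229 = 41.485
  Phone, Unresolved: 100×134/229 = 58.515
  Email, Resolved: 129×95/229 = 53.515
  Email, Unresolved: 129×134/229 = 75.485
Contributions (O − E)²/E:
  (42 − 41.485)²/41.485 = 0.0064
  (58 − 58.515)²/58.515 = 0.0045
  (53 − 53.515)²/53.515 = 0.0050
  (76 − 75.485)²/75.485 = 0.0035
χ² = 0.0064 + 0.0045 + 0.0050 + 0.0035 = 0.02

0.02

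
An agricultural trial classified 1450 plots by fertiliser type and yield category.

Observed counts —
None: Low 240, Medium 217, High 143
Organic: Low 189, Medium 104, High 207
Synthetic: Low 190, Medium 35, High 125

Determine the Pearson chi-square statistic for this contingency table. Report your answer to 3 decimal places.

107.785

Row totals: 600, 500, 350. Column totals: 619, 356, 475. Grand total N = 1450.
Expected counts (row total × column total / N):
  None, Low: 600×619/1450 = 256.1379
  None, Medium: 600×356/1450 = 147.3103
  None, High: 600×475/1450 = 196.5517
  Organic, Low: 500×619/1450 = 213.4483
  Organic, Medium: 500×356/1450 = 122.7586
  Organic, High: 500×475/1450 = 163.7931
  Synthetic, Low: 350×619/1450 = 149.4138
  Synthetic, Medium: 350×356/1450 = 85.9310
  Synthetic, High: 350×475/1450 = 114.6552
Contributions (O − E)²/E:
  (240 − 256.1379)²/256.1379 = 1.0168
  (217 − 147.3103)²/147.3103 = 32.9689
  (143 − 196.5517)²/196.5517 = 14.5905
  (189 − 213.4483)²/213.4483 = 2.8003
  (104 − 122.7586)²/122.7586 = 2.8665
  (207 − 163.7931)²/163.7931 = 11.3975
  (190 − 149.4138)²/149.4138 = 11.0247
  (35 − 85.9310)²/85.9310 = 30.1866
  (125 − 114.6552)²/114.6552 = 0.9334
χ² = 1.0168 + 32.9689 + 14.5905 + 2.8003 + 2.8665 + 11.3975 + 11.0247 + 30.1866 + 0.9334 = 107.785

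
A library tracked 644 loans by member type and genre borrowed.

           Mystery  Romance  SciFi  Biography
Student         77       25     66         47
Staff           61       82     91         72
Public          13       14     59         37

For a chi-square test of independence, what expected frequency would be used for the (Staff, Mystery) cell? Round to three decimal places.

71.748

Row total (Staff) = 306; column total (Mystery) = 151; grand total N = 644.
Expected count = (row total × column total) / N = 306 × 151 / 644 = 71.748.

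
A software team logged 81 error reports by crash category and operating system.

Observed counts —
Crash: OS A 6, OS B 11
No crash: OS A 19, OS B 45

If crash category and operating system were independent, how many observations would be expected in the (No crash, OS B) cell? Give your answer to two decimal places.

44.25

Row total (No crash) = 64; column total (OS B) = 56; grand total N = 81.
Expected count = (row total × column total) / N = 64 × 56 / 81 = 44.25.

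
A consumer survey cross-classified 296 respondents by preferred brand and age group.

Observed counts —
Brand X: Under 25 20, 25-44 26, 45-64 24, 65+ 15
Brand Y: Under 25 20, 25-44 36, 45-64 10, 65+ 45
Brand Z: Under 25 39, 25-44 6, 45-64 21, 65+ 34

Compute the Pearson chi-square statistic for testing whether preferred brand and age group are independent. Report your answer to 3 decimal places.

46.369

Row totals: 85, 111, 100. Column totals: 79, 68, 55, 94. Grand total N = 296.
Expected counts (row total × column total / N):
  Brand X, Under 25: 85×79/296 = 22.6858
  Brand X, 25-44: 85×68/296 = 19.5270
  Brand X, 45-64: 85×55/296 = 15.7939
  Brand X, 65+: 85×94/296 = 26.9932
  Brand Y, Under 25: 111×79/296 = 29.6250
  Brand Y, 25-44: 111×68/296 = 25.5000
  Brand Y, 45-64: 111×55/296 = 20.6250
  Brand Y, 65+: 111×94/296 = 35.2500
  Brand Z, Under 25: 100×79/296 = 26.6892
  Brand Z, 25-44: 100×68/296 = 22.9730
  Brand Z, 45-64: 100×55/296 = 18.5811
  Brand Z, 65+: 100×94/296 = 31.7568
Contributions (O − E)²/E:
  (20 − 22.6858)²/22.6858 = 0.3180
  (26 − 19.5270)²/19.5270 = 2.1457
  (24 − 15.7939)²/15.7939 = 4.2637
  (15 − 26.9932)²/26.9932 = 5.3286
  (20 − 29.6250)²/29.6250 = 3.1271
  (36 − 25.5000)²/25.5000 = 4.3235
  (10 − 20.6250)²/20.6250 = 5.4735
  (45 − 35.2500)²/35.2500 = 2.6968
  (39 − 26.6892)²/26.6892 = 5.6785
  (6 − 22.9730)²/22.9730 = 12.5401
  (21 − 18.5811)²/18.5811 = 0.3149
  (34 − 31.7568)²/31.7568 = 0.1585
χ² = 0.3180 + 2.1457 + 4.2637 + 5.3286 + 3.1271 + 4.3235 + 5.4735 + 2.6968 + 5.6785 + 12.5401 + 0.3149 + 0.1585 = 46.369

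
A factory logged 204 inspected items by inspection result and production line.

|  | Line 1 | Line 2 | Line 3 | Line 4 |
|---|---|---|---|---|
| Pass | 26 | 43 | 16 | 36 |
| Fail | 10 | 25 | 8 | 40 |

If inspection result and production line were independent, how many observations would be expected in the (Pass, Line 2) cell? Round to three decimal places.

40.333

Row total (Pass) = 121; column total (Line 2) = 68; grand total N = 204.
Expected count = (row total × column total) / N = 121 × 68 / 204 = 40.333.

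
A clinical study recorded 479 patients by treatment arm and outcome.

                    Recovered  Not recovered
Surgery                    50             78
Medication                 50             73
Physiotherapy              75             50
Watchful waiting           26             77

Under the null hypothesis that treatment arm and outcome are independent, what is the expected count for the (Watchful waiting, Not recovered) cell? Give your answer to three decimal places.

Row total (Watchful waiting) = 103; column total (Not recovered) = 278; grand total N = 479.
Expected count = (row total × column total) / N = 103 × 278 / 479 = 59.779.

59.779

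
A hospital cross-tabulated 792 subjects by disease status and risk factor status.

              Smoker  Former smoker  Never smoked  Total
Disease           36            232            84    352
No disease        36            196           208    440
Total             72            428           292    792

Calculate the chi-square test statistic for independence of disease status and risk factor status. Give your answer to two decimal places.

Grand total N = 792.
Expected counts (row total × column total / N):
  Disease, Smoker: 352×72/792 = 32.000
  Disease, Former smoker: 352×428/792 = 190.222
  Disease, Never smoked: 352×292/792 = 129.778
  No disease, Smoker: 440×72/792 = 40.000
  No disease, Former smoker: 440×428/792 = 237.778
  No disease, Never smoked: 440×292/792 = 162.222
Contributions (O − E)²/E:
  (36 − 32.000)²/32.000 = 0.5000
  (232 − 190.222)²/190.222 = 9.1756
  (84 − 129.778)²/129.778 = 16.1478
  (36 − 40.000)²/40.000 = 0.4000
  (196 − 237.778)²/237.778 = 7.3405
  (208 − 162.222)²/162.222 = 12.9183
χ² = 0.5000 + 9.1756 + 16.1478 + 0.4000 + 7.3405 + 12.9183 = 46.48

46.48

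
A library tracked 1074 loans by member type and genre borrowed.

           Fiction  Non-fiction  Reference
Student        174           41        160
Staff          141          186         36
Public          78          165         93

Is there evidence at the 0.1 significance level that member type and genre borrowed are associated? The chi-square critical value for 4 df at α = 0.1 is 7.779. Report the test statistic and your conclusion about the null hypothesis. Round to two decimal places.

203.82; reject H₀

Row totals: 375, 363, 336. Column totals: 393, 392, 289. Grand total N = 1074.
Expected counts (row total × column total / N):
  Student, Fiction: 375×393/1074 = 137.221
  Student, Non-fiction: 375×392/1074 = 136.872
  Student, Reference: 375×289/1074 = 100.908
  Staff, Fiction: 363×393/1074 = 132.830
  Staff, Non-fiction: 363×392/1074 = 132.492
  Staff, Reference: 363×289/1074 = 97.679
  Public, Fiction: 336×393/1074 = 122.950
  Public, Non-fiction: 336×392/1074 = 122.637
  Public, Reference: 336×289/1074 = 90.413
Contributions (O − E)²/E:
  (174 − 137.221)²/137.221 = 9.8578
  (41 − 136.872)²/136.872 = 67.1535
  (160 − 100.908)²/100.908 = 34.6044
  (141 − 132.830)²/132.830 = 0.5025
  (186 − 132.492)²/132.492 = 21.6097
  (36 − 97.679)²/97.679 = 38.9469
  (78 − 122.950)²/122.950 = 16.4335
  (165 − 122.637)²/122.637 = 14.6336
  (93 − 90.413)²/90.413 = 0.0740
χ² = 9.8578 + 67.1535 + 34.6044 + 0.5025 + 21.6097 + 38.9469 + 16.4335 + 14.6336 + 0.0740 = 203.82
df = (3−1)(3−1) = 4. Since 203.82 > 7.779, reject the null hypothesis of independence at α = 0.1.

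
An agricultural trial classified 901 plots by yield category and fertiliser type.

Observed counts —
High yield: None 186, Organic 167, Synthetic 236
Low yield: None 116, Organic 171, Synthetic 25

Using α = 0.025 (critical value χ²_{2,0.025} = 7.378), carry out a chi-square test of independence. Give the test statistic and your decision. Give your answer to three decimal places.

Row totals: 589, 312. Column totals: 302, 338, 261. Grand total N = 901.
Expected counts (row total × column total / N):
  High yield, None: 589×302/901 = 197.4229
  High yield, Organic: 589×338/901 = 220.9567
  High yield, Synthetic: 589×261/901 = 170.6204
  Low yield, None: 312×302/901 = 104.5771
  Low yield, Organic: 312×338/901 = 117.0433
  Low yield, Synthetic: 312×261/901 = 90.3796
Contributions (O − E)²/E:
  (186 − 197.4229)²/197.4229 = 0.6609
  (167 − 220.9567)²/220.9567 = 13.1760
  (236 − 170.6204)²/170.6204 = 25.0526
  (116 − 104.5771)²/104.5771 = 1.2477
  (171 − 117.0433)²/117.0433 = 24.8739
  (25 − 90.3796)²/90.3796 = 47.2949
χ² = 0.6609 + 13.1760 + 25.0526 + 1.2477 + 24.8739 + 47.2949 = 112.306
df = (2−1)(3−1) = 2. Since 112.306 > 7.378, reject the null hypothesis of independence at α = 0.025.

112.306; reject H₀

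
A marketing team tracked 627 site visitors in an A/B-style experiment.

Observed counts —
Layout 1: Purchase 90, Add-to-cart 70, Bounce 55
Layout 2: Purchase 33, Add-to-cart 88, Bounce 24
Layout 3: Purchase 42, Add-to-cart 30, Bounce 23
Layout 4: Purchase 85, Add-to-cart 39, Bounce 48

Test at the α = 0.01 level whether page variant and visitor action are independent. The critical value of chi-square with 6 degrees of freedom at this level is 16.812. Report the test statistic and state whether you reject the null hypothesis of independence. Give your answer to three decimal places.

Row totals: 215, 145, 95, 172. Column totals: 250, 227, 150. Grand total N = 627.
Expected counts (row total × column total / N):
  Layout 1, Purchase: 215×250/627 = 85.7257
  Layout 1, Add-to-cart: 215×227/627 = 77.8389
  Layout 1, Bounce: 215×150/627 = 51.4354
  Layout 2, Purchase: 145×250/627 = 57.8150
  Layout 2, Add-to-cart: 145×227/627 = 52.4960
  Layout 2, Bounce: 145×150/627 = 34.6890
  Layout 3, Purchase: 95×250/627 = 37.8788
  Layout 3, Add-to-cart: 95×227/627 = 34.3939
  Layout 3, Bounce: 95×150/627 = 22.7273
  Layout 4, Purchase: 172×250/627 = 68.5805
  Layout 4, Add-to-cart: 172×227/627 = 62.2711
  Layout 4, Bounce: 172×150/627 = 41.1483
Contributions (O − E)²/E:
  (90 − 85.7257)²/85.7257 = 0.2131
  (70 − 77.8389)²/77.8389 = 0.7894
  (55 − 51.4354)²/51.4354 = 0.2470
  (33 − 57.8150)²/57.8150 = 10.6509
  (88 − 52.4960)²/52.4960 = 24.0120
  (24 − 34.6890)²/34.6890 = 3.2937
  (42 − 37.8788)²/37.8788 = 0.4484
  (30 − 34.3939)²/34.3939 = 0.5613
  (23 − 22.7273)²/22.7273 = 0.0033
  (85 − 68.5805)²/68.5805 = 3.9311
  (39 − 62.2711)²/62.2711 = 8.6966
  (48 − 41.1483)²/41.1483 = 1.1409
χ² = 0.2131 + 0.7894 + 0.2470 + 10.6509 + 24.0120 + 3.2937 + 0.4484 + 0.5613 + 0.0033 + 3.9311 + 8.6966 + 1.1409 = 53.988
df = (4−1)(3−1) = 6. Since 53.988 > 16.812, reject the null hypothesis of independence at α = 0.01.

53.988; reject H₀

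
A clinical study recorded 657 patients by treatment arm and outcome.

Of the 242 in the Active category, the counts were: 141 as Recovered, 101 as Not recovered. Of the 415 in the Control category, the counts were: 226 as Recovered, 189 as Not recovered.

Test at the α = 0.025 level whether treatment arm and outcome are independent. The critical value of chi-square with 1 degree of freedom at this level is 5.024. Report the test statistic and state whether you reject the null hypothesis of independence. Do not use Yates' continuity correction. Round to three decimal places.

0.898; fail to reject H₀

Row totals: 242, 415. Column totals: 367, 290. Grand total N = 657.
Expected counts (row total × column total / N):
  Active, Recovered: 242×367/657 = 135.1811
  Active, Not recovered: 242×290/657 = 106.8189
  Control, Recovered: 415×367/657 = 231.8189
  Control, Not recovered: 415×290/657 = 183.1811
Contributions (O − E)²/E:
  (141 − 135.1811)²/135.1811 = 0.2505
  (101 − 106.8189)²/106.8189 = 0.3170
  (226 − 231.8189)²/231.8189 = 0.1461
  (189 − 183.1811)²/183.1811 = 0.1848
χ² = 0.2505 + 0.3170 + 0.1461 + 0.1848 = 0.898
df = (2−1)(2−1) = 1. Since 0.898 < 5.024, fail to reject the null hypothesis of independence at α = 0.025.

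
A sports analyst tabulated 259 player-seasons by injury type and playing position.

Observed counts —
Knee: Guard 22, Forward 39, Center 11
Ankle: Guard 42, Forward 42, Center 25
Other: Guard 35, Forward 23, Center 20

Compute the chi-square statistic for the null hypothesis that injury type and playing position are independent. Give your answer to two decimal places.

Row totals: 72, 109, 78. Column totals: 99, 104, 56. Grand total N = 259.
Expected counts (row total × column total / N):
  Knee, Guard: 72×99/259 = 27.521
  Knee, Forward: 72×104/259 = 28.911
  Knee, Center: 72×56/259 = 15.568
  Ankle, Guard: 109×99/259 = 41.664
  Ankle, Forward: 109×104/259 = 43.768
  Ankle, Center: 109×56/259 = 23.568
  Other, Guard: 78×99/259 = 29.815
  Other, Forward: 78×104/259 = 31.320
  Other, Center: 78×56/259 = 16.865
Contributions (O − E)²/E:
  (22 − 27.521)²/27.521 = 1.1076
  (39 − 28.911)²/28.911 = 3.5207
  (11 − 15.568)²/15.568 = 1.3404
  (42 − 41.664)²/41.664 = 0.0027
  (42 − 43.768)²/43.768 = 0.0714
  (25 − 23.568)²/23.568 = 0.0870
  (35 − 29.815)²/29.815 = 0.9017
  (23 − 31.320)²/31.320 = 2.2102
  (20 − 16.865)²/16.865 = 0.5828
χ² = 1.1076 + 3.5207 + 1.3404 + 0.0027 + 0.0714 + 0.0870 + 0.9017 + 2.2102 + 0.5828 = 9.82

9.82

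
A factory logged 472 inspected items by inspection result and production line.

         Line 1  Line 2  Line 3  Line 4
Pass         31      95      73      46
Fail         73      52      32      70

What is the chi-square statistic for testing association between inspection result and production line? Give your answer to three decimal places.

49.901

Row totals: 245, 227. Column totals: 104, 147, 105, 116. Grand total N = 472.
Expected counts (row total × column total / N):
  Pass, Line 1: 245×104/472 = 53.9831
  Pass, Line 2: 245×147/472 = 76.3030
  Pass, Line 3: 245×105/472 = 54.5021
  Pass, Line 4: 245×116/472 = 60.2119
  Fail, Line 1: 227×104/472 = 50.0169
  Fail, Line 2: 227×147/472 = 70.6970
  Fail, Line 3: 227×105/472 = 50.4979
  Fail, Line 4: 227×116/472 = 55.7881
Contributions (O − E)²/E:
  (31 − 53.9831)²/53.9831 = 9.7850
  (95 − 76.3030)²/76.3030 = 4.5814
  (73 − 54.5021)²/54.5021 = 6.2781
  (46 − 60.2119)²/60.2119 = 3.3545
  (73 − 50.0169)²/50.0169 = 10.5609
  (52 − 70.6970)²/70.6970 = 4.9447
  (32 − 50.4979)²/50.4979 = 6.7760
  (70 − 55.7881)²/55.7881 = 3.6205
χ² = 9.7850 + 4.5814 + 6.2781 + 3.3545 + 10.5609 + 4.9447 + 6.7760 + 3.6205 = 49.901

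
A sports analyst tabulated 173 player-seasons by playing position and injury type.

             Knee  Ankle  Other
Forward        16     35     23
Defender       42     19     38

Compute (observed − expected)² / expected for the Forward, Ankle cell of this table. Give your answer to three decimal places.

6.133

Row total (Forward) = 74; column total (Ankle) = 54; N = 173.
Expected count E = 74 × 54 / 173 = 23.0983.
Contribution = (O − E)²/E = (35 − 23.0983)² / 23.0983 = 6.133.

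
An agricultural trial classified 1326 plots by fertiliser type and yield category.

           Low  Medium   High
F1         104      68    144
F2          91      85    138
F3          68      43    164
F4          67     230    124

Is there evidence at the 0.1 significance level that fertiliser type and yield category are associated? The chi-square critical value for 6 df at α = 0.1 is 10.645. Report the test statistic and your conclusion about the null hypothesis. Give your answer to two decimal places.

163.36; reject H₀

Row totals: 316, 314, 275, 421. Column totals: 330, 426, 570. Grand total N = 1326.
Expected counts (row total × column total / N):
  F1, Low: 316×330/1326 = 78.643
  F1, Medium: 316×426/1326 = 101.520
  F1, High: 316×570/1326 = 135.837
  F2, Low: 314×330/1326 = 78.145
  F2, Medium: 314×426/1326 = 100.878
  F2, High: 314×570/1326 = 134.977
  F3, Low: 275×330/1326 = 68.439
  F3, Medium: 275×426/1326 = 88.348
  F3, High: 275×570/1326 = 118.213
  F4, Low: 421×330/1326 = 104.774
  F4, Medium: 421×426/1326 = 135.253
  F4, High: 421×570/1326 = 180.973
Contributions (O − E)²/E:
  (104 − 78.643)²/78.643 = 8.1759
  (68 − 101.520)²/101.520 = 11.0677
  (144 − 135.837)²/135.837 = 0.4905
  (91 − 78.145)²/78.145 = 2.1147
  (85 − 100.878)²/100.878 = 2.4992
  (138 − 134.977)²/134.977 = 0.0677
  (68 − 68.439)²/68.439 = 0.0028
  (43 − 88.348)²/88.348 = 23.2766
  (164 − 118.213)²/118.213 = 17.7345
  (67 − 104.774)²/104.774 = 13.6186
  (230 − 135.253)²/135.253 = 66.3719
  (124 − 180.973)²/180.973 = 17.9360
χ² = 8.1759 + 11.0677 + 0.4905 + 2.1147 + 2.4992 + 0.0677 + 0.0028 + 23.2766 + 17.7345 + 13.6186 + 66.3719 + 17.9360 = 163.36
df = (4−1)(3−1) = 6. Since 163.36 > 10.645, reject the null hypothesis of independence at α = 0.1.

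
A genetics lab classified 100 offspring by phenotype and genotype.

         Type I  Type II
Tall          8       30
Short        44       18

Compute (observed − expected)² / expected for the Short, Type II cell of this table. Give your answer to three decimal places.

Row total (Short) = 62; column total (Type II) = 48; N = 100.
Expected count E = 62 × 48 / 100 = 29.7600.
Contribution = (O − E)²/E = (18 − 29.7600)² / 29.7600 = 4.647.

4.647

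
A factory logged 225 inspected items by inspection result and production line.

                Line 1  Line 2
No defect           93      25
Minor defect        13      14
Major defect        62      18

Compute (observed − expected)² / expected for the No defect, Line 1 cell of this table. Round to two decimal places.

0.27

Row total (No defect) = 118; column total (Line 1) = 168; N = 225.
Expected count E = 118 × 168 / 225 = 88.107.
Contribution = (O − E)²/E = (93 − 88.107)² / 88.107 = 0.27.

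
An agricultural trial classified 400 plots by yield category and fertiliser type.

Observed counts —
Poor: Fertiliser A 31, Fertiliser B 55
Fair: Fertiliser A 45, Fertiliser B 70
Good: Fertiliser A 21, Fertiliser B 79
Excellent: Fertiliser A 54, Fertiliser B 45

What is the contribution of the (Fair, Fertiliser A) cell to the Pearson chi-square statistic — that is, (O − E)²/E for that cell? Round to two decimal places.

Row total (Fair) = 115; column total (Fertiliser A) = 151; N = 400.
Expected count E = 115 × 151 / 400 = 43.413.
Contribution = (O − E)²/E = (45 − 43.413)² / 43.413 = 0.06.

0.06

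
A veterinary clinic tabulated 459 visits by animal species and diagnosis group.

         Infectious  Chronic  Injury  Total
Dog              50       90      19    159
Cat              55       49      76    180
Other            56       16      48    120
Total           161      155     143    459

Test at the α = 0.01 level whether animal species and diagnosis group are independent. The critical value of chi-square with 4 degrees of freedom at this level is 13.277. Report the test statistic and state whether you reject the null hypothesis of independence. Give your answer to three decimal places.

76.832; reject H₀

Grand total N = 459.
Expected counts (row total × column total / N):
  Dog, Infectious: 159×161/459 = 55.7712
  Dog, Chronic: 159×155/459 = 53.6928
  Dog, Injury: 159×143/459 = 49.5359
  Cat, Infectious: 180×161/459 = 63.1373
  Cat, Chronic: 180×155/459 = 60.7843
  Cat, Injury: 180×143/459 = 56.0784
  Other, Infectious: 120×161/459 = 42.0915
  Other, Chronic: 120×155/459 = 40.5229
  Other, Injury: 120×143/459 = 37.3856
Contributions (O − E)²/E:
  (50 − 55.7712)²/55.7712 = 0.5972
  (90 − 53.6928)²/53.6928 = 24.5510
  (19 − 49.5359)²/49.5359 = 18.8235
  (55 − 63.1373)²/63.1373 = 1.0488
  (49 − 60.7843)²/60.7843 = 2.2846
  (76 − 56.0784)²/56.0784 = 7.0771
  (56 − 42.0915)²/42.0915 = 4.5959
  (16 − 40.5229)²/40.5229 = 14.8403
  (48 − 37.3856)²/37.3856 = 3.0136
χ² = 0.5972 + 24.5510 + 18.8235 + 1.0488 + 2.2846 + 7.0771 + 4.5959 + 14.8403 + 3.0136 = 76.832
df = (3−1)(3−1) = 4. Since 76.832 > 13.277, reject the null hypothesis of independence at α = 0.01.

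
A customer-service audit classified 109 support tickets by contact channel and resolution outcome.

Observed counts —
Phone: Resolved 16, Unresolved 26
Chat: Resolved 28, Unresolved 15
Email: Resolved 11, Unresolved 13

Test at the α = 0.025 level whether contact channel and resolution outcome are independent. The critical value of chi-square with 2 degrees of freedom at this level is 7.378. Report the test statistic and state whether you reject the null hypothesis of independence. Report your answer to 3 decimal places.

Row totals: 42, 43, 24. Column totals: 55, 54. Grand total N = 109.
Expected counts (row total × column total / N):
  Phone, Resolved: 42×55/109 = 21.1927
  Phone, Unresolved: 42×54/109 = 20.8073
  Chat, Resolved: 43×55/109 = 21.6972
  Chat, Unresolved: 43×54/109 = 21.3028
  Email, Resolved: 24×55/109 = 12.1101
  Email, Unresolved: 24×54/109 = 11.8899
Contributions (O − E)²/E:
  (16 − 21.1927)²/21.1927 = 1.2723
  (26 − 20.8073)²/20.8073 = 1.2959
  (28 − 21.6972)²/21.6972 = 1.8309
  (15 − 21.3028)²/21.3028 = 1.8648
  (11 − 12.1101)²/12.1101 = 0.1018
  (13 − 11.8899)²/11.8899 = 0.1036
χ² = 1.2723 + 1.2959 + 1.8309 + 1.8648 + 0.1018 + 0.1036 = 6.469
df = (3−1)(2−1) = 2. Since 6.469 < 7.378, fail to reject the null hypothesis of independence at α = 0.025.

6.469; fail to reject H₀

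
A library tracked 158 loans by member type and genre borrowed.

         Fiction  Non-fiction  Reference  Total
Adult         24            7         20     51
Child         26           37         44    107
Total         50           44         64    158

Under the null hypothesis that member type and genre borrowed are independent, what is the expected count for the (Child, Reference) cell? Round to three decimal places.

43.342

Row total (Child) = 107; column total (Reference) = 64; grand total N = 158.
Expected count = (row total × column total) / N = 107 × 64 / 158 = 43.342.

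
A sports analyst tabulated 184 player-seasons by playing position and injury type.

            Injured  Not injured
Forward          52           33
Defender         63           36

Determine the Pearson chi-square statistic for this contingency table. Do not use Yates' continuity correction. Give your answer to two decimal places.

Row totals: 85, 99. Column totals: 115, 69. Grand total N = 184.
Expected counts (row total × column total / N):
  Forward, Injured: 85×115/184 = 53.125
  Forward, Not injured: 85×69/184 = 31.875
  Defender, Injured: 99×115/184 = 61.875
  Defender, Not injured: 99×69/184 = 37.125
Contributions (O − E)²/E:
  (52 − 53.125)²/53.125 = 0.0238
  (33 − 31.875)²/31.875 = 0.0397
  (63 − 61.875)²/61.875 = 0.0205
  (36 − 37.125)²/37.125 = 0.0341
χ² = 0.0238 + 0.0397 + 0.0205 + 0.0341 = 0.12

0.12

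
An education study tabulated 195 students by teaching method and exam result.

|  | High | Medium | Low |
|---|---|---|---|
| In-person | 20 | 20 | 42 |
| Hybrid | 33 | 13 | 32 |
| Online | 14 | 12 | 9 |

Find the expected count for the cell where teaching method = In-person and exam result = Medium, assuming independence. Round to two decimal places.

18.92

Row total (In-person) = 82; column total (Medium) = 45; grand total N = 195.
Expected count = (row total × column total) / N = 82 × 45 / 195 = 18.92.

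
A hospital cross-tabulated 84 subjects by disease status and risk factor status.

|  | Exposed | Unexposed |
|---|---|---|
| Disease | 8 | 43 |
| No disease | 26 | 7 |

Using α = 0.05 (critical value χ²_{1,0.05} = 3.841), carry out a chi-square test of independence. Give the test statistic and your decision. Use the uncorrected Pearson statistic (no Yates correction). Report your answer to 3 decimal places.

33.113; reject H₀

Row totals: 51, 33. Column totals: 34, 50. Grand total N = 84.
Expected counts (row total × column total / N):
  Disease, Exposed: 51×34/84 = 20.6429
  Disease, Unexposed: 51×50/84 = 30.3571
  No disease, Exposed: 33×34/84 = 13.3571
  No disease, Unexposed: 33×50/84 = 19.6429
Contributions (O − E)²/E:
  (8 − 20.6429)²/20.6429 = 7.7432
  (43 − 30.3571)²/30.3571 = 5.2654
  (26 − 13.3571)²/13.3571 = 11.9669
  (7 − 19.6429)²/19.6429 = 8.1374
χ² = 7.7432 + 5.2654 + 11.9669 + 8.1374 = 33.113
df = (2−1)(2−1) = 1. Since 33.113 > 3.841, reject the null hypothesis of independence at α = 0.05.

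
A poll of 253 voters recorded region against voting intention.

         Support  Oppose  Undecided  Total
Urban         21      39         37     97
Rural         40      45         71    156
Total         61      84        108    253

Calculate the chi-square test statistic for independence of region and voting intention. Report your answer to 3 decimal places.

3.481

Grand total N = 253.
Expected counts (row total × column total / N):
  Urban, Support: 97×61/253 = 23.3874
  Urban, Oppose: 97×84/253 = 32.2055
  Urban, Undecided: 97×108/253 = 41.4071
  Rural, Support: 156×61/253 = 37.6126
  Rural, Oppose: 156×84/253 = 51.7945
  Rural, Undecided: 156×108/253 = 66.5929
Contributions (O − E)²/E:
  (21 − 23.3874)²/23.3874 = 0.2437
  (39 − 32.2055)²/32.2055 = 1.4335
  (37 − 41.4071)²/41.4071 = 0.4691
  (40 − 37.6126)²/37.6126 = 0.1515
  (45 − 51.7945)²/51.7945 = 0.8913
  (71 − 66.5929)²/66.5929 = 0.2917
χ² = 0.2437 + 1.4335 + 0.4691 + 0.1515 + 0.8913 + 0.2917 = 3.481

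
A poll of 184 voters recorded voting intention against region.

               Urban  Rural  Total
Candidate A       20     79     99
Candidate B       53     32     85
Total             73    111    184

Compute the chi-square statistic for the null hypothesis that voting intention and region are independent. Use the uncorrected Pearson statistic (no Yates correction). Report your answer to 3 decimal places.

Grand total N = 184.
Expected counts (row total × column total / N):
  Candidate A, Urban: 99×73/184 = 39.2772
  Candidate A, Rural: 99×111/184 = 59.7228
  Candidate B, Urban: 85×73/184 = 33.7228
  Candidate B, Rural: 85×111/184 = 51.2772
Contributions (O − E)²/E:
  (20 − 39.2772)²/39.2772 = 9.4612
  (79 − 59.7228)²/59.7228 = 6.2223
  (53 − 33.7228)²/33.7228 = 11.0196
  (32 − 51.2772)²/51.2772 = 7.2471
χ² = 9.4612 + 6.2223 + 11.0196 + 7.2471 = 33.950

33.950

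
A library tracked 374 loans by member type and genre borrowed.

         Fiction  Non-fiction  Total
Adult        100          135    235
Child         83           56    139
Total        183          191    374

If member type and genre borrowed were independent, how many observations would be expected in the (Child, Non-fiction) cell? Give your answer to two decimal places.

70.99

Row total (Child) = 139; column total (Non-fiction) = 191; grand total N = 374.
Expected count = (row total × column total) / N = 139 × 191 / 374 = 70.99.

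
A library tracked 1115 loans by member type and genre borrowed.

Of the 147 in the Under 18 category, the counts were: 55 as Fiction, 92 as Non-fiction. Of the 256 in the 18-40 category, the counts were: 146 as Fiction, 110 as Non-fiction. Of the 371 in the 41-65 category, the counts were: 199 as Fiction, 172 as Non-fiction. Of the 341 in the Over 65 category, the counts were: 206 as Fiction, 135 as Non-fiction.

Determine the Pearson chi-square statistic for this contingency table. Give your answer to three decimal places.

Row totals: 147, 256, 371, 341. Column totals: 606, 509. Grand total N = 1115.
Expected counts (row total × column total / N):
  Under 18, Fiction: 147×606/1115 = 79.8942
  Under 18, Non-fiction: 147×509/1115 = 67.1058
  18-40, Fiction: 256×606/1115 = 139.1354
  18-40, Non-fiction: 256×509/1115 = 116.8646
  41-65, Fiction: 371×606/1115 = 201.6377
  41-65, Non-fiction: 371×509/1115 = 169.3623
  Over 65, Fiction: 341×606/1115 = 185.3327
  Over 65, Non-fiction: 341×509/1115 = 155.6673
Contributions (O − E)²/E:
  (55 − 79.8942)²/79.8942 = 7.7568
  (92 − 67.1058)²/67.1058 = 9.2350
  (146 − 139.1354)²/139.1354 = 0.3387
  (110 − 116.8646)²/116.8646 = 0.4032
  (199 − 201.6377)²/201.6377 = 0.0345
  (172 − 169.3623)²/169.3623 = 0.0411
  (206 − 185.3327)²/185.3327 = 2.3047
  (135 − 155.6673)²/155.6673 = 2.7439
χ² = 7.7568 + 9.2350 + 0.3387 + 0.4032 + 0.0345 + 0.0411 + 2.3047 + 2.7439 = 22.858

22.858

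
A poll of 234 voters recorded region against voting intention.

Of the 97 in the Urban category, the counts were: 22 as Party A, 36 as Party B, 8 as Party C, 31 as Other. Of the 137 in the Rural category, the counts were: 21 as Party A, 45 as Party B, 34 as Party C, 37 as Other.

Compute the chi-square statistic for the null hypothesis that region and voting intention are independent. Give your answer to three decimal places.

Row totals: 97, 137. Column totals: 43, 81, 42, 68. Grand total N = 234.
Expected counts (row total × column total / N):
  Urban, Party A: 97×43/234 = 17.8248
  Urban, Party B: 97×81/234 = 33.5769
  Urban, Party C: 97×42/234 = 17.4103
  Urban, Other: 97×68/234 = 28.1880
  Rural, Party A: 137×43/234 = 25.1752
  Rural, Party B: 137×81/234 = 47.4231
  Rural, Party C: 137×42/234 = 24.5897
  Rural, Other: 137×68/234 = 39.8120
Contributions (O − E)²/E:
  (22 − 17.8248)²/17.8248 = 0.9780
  (36 − 33.5769)²/33.5769 = 0.1749
  (8 − 17.4103)²/17.4103 = 5.0863
  (31 − 28.1880)²/28.1880 = 0.2805
  (21 − 25.1752)²/25.1752 = 0.6924
  (45 − 47.4231)²/47.4231 = 0.1238
  (34 − 24.5897)²/24.5897 = 3.6013
  (37 − 39.8120)²/39.8120 = 0.1986
χ² = 0.9780 + 0.1749 + 5.0863 + 0.2805 + 0.6924 + 0.1238 + 3.6013 + 0.1986 = 11.136

11.136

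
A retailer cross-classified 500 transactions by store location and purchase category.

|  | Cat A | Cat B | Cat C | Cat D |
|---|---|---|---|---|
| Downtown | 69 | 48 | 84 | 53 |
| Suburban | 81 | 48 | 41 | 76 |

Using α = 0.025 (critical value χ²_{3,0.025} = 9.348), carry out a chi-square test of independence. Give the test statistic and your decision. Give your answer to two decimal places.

19.73; reject H₀

Row totals: 254, 246. Column totals: 150, 96, 125, 129. Grand total N = 500.
Expected counts (row total × column total / N):
  Downtown, Cat A: 254×150/500 = 76.200
  Downtown, Cat B: 254×96/500 = 48.768
  Downtown, Cat C: 254×125/500 = 63.500
  Downtown, Cat D: 254×129/500 = 65.532
  Suburban, Cat A: 246×150/500 = 73.800
  Suburban, Cat B: 246×96/500 = 47.232
  Suburban, Cat C: 246×125/500 = 61.500
  Suburban, Cat D: 246×129/500 = 63.468
Contributions (O − E)²/E:
  (69 − 76.200)²/76.200 = 0.6803
  (48 − 48.768)²/48.768 = 0.0121
  (84 − 63.500)²/63.500 = 6.6181
  (53 − 65.532)²/65.532 = 2.3966
  (81 − 73.800)²/73.800 = 0.7024
  (48 − 47.232)²/47.232 = 0.0125
  (41 − 61.500)²/61.500 = 6.8333
  (76 − 63.468)²/63.468 = 2.4745
χ² = 0.6803 + 0.0121 + 6.6181 + 2.3966 + 0.7024 + 0.0125 + 6.8333 + 2.4745 = 19.73
df = (2−1)(4−1) = 3. Since 19.73 > 9.348, reject the null hypothesis of independence at α = 0.025.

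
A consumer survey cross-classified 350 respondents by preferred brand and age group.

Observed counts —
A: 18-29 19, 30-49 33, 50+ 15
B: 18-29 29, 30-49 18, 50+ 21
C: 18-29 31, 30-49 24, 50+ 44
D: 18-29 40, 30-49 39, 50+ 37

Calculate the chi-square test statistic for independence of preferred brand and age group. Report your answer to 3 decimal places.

Row totals: 67, 68, 99, 116. Column totals: 119, 114, 117. Grand total N = 350.
Expected counts (row total × column total / N):
  A, 18-29: 67×119/350 = 22.78000
  A, 30-49: 67×114/350 = 21.82286
  A, 50+: 67×117/350 = 22.39714
  B, 18-29: 68×119/350 = 23.12000
  B, 30-49: 68×114/350 = 22.14857
  B, 50+: 68×117/350 = 22.73143
  C, 18-29: 99×119/350 = 33.66000
  C, 30-49: 99×114/350 = 32.24571
  C, 50+: 99×117/350 = 33.09429
  D, 18-29: 116×119/350 = 39.44000
  D, 30-49: 116×114/350 = 37.78286
  D, 50+: 116×117/350 = 38.77714
Contributions (O − E)²/E:
  (19 − 22.78000)²/22.78000 = 0.6272
  (33 − 21.82286)²/21.82286 = 5.7247
  (15 − 22.39714)²/22.39714 = 2.4431
  (29 − 23.12000)²/23.12000 = 1.4954
  (18 − 22.14857)²/22.14857 = 0.7771
  (21 − 22.73143)²/22.73143 = 0.1319
  (31 − 33.66000)²/33.66000 = 0.2102
  (24 − 32.24571)²/32.24571 = 2.1086
  (44 − 33.09429)²/33.09429 = 3.5938
  (40 − 39.44000)²/39.44000 = 0.0080
  (39 − 37.78286)²/37.78286 = 0.0392
  (37 − 38.77714)²/38.77714 = 0.0814
χ² = 0.6272 + 5.7247 + 2.4431 + 1.4954 + 0.7771 + 0.1319 + 0.2102 + 2.1086 + 3.5938 + 0.0080 + 0.0392 + 0.0814 = 17.241

17.241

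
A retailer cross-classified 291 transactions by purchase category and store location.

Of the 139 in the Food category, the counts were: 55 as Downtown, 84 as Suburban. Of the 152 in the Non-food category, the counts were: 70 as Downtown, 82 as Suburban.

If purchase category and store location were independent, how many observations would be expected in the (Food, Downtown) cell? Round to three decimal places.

59.708

Row total (Food) = 139; column total (Downtown) = 125; grand total N = 291.
Expected count = (row total × column total) / N = 139 × 125 / 291 = 59.708.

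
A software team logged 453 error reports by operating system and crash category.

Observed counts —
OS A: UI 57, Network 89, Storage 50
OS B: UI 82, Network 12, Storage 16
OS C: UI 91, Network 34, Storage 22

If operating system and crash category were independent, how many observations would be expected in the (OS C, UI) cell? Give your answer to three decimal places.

74.636

Row total (OS C) = 147; column total (UI) = 230; grand total N = 453.
Expected count = (row total × column total) / N = 147 × 230 / 453 = 74.636.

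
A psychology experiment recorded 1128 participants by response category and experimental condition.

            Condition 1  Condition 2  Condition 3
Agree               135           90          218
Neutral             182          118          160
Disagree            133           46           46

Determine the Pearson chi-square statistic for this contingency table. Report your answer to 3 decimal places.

68.559

Row totals: 443, 460, 225. Column totals: 450, 254, 424. Grand total N = 1128.
Expected counts (row total × column total / N):
  Agree, Condition 1: 443×450/1128 = 176.7287
  Agree, Condition 2: 443×254/1128 = 99.7535
  Agree, Condition 3: 443×424/1128 = 166.5177
  Neutral, Condition 1: 460×450/1128 = 183.5106
  Neutral, Condition 2: 460×254/1128 = 103.5816
  Neutral, Condition 3: 460×424/1128 = 172.9078
  Disagree, Condition 1: 225×450/1128 = 89.7606
  Disagree, Condition 2: 225×254/1128 = 50.6649
  Disagree, Condition 3: 225×424/1128 = 84.5745
Contributions (O − E)²/E:
  (135 − 176.7287)²/176.7287 = 9.8529
  (90 − 99.7535)²/99.7535 = 0.9537
  (218 − 166.5177)²/166.5177 = 15.9168
  (182 − 183.5106)²/183.5106 = 0.0124
  (118 − 103.5816)²/103.5816 = 2.0070
  (160 − 172.9078)²/172.9078 = 0.9636
  (133 − 89.7606)²/89.7606 = 20.8292
  (46 − 50.6649)²/50.6649 = 0.4295
  (46 − 84.5745)²/84.5745 = 17.5939
χ² = 9.8529 + 0.9537 + 15.9168 + 0.0124 + 2.0070 + 0.9636 + 20.8292 + 0.4295 + 17.5939 = 68.559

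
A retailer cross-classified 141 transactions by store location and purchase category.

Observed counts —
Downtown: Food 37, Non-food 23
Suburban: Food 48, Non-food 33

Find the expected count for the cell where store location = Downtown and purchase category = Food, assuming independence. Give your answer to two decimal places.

36.17

Row total (Downtown) = 60; column total (Food) = 85; grand total N = 141.
Expected count = (row total × column total) / N = 60 × 85 / 141 = 36.17.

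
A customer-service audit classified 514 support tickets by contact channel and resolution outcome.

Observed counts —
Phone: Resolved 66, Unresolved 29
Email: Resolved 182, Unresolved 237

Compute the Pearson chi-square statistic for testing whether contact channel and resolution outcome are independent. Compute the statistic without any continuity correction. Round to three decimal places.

Row totals: 95, 419. Column totals: 248, 266. Grand total N = 514.
Expected counts (row total × column total / N):
  Phone, Resolved: 95×248/514 = 45.8366
  Phone, Unresolved: 95×266/514 = 49.1634
  Email, Resolved: 419×248/514 = 202.1634
  Email, Unresolved: 419×266/514 = 216.8366
Contributions (O − E)²/E:
  (66 − 45.8366)²/45.8366 = 8.8698
  (29 − 49.1634)²/49.1634 = 8.2696
  (182 − 202.1634)²/202.1634 = 2.0111
  (237 − 216.8366)²/216.8366 = 1.8750
χ² = 8.8698 + 8.2696 + 2.0111 + 1.8750 = 21.026

21.026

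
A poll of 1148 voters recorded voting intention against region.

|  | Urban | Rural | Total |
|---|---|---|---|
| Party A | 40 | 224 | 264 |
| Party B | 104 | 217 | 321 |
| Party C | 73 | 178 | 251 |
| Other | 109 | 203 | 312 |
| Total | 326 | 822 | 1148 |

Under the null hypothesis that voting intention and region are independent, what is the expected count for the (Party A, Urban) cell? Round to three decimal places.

74.969

Row total (Party A) = 264; column total (Urban) = 326; grand total N = 1148.
Expected count = (row total × column total) / N = 264 × 326 / 1148 = 74.969.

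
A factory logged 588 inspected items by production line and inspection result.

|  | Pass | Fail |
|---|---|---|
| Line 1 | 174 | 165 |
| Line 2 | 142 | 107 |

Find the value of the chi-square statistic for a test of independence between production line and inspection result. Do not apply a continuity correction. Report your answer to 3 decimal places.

Row totals: 339, 249. Column totals: 316, 272. Grand total N = 588.
Expected counts (row total × column total / N):
  Line 1, Pass: 339×316/588 = 182.1837
  Line 1, Fail: 339×272/588 = 156.8163
  Line 2, Pass: 249×316/588 = 133.8163
  Line 2, Fail: 249×272/588 = 115.1837
Contributions (O − E)²/E:
  (174 − 182.1837)²/182.1837 = 0.3676
  (165 − 156.8163)²/156.8163 = 0.4271
  (142 − 133.8163)²/133.8163 = 0.5005
  (107 − 115.1837)²/115.1837 = 0.5814
χ² = 0.3676 + 0.4271 + 0.5005 + 0.5814 = 1.877

1.877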